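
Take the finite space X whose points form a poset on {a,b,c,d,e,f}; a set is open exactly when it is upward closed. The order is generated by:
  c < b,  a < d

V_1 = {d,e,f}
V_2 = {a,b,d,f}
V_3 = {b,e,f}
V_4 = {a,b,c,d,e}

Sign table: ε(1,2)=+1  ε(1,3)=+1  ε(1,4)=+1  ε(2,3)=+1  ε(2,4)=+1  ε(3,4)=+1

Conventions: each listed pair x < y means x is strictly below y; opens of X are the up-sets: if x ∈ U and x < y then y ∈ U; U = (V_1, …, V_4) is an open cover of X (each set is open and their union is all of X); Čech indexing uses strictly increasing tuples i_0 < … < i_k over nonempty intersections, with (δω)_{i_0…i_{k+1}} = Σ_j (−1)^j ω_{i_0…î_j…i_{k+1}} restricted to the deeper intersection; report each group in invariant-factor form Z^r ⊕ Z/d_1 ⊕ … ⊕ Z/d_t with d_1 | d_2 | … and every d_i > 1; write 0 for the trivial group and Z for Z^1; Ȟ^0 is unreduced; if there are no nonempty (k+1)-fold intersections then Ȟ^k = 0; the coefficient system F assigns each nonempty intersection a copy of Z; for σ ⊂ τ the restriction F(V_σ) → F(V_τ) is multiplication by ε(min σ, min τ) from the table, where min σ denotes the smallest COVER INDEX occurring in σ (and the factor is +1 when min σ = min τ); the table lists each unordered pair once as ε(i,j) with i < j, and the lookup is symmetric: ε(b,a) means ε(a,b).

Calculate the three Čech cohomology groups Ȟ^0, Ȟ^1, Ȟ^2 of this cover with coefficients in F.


nerve simplices:
  V12={d,f} V13={e,f} V14={d,e} V23={b,f} V24={a,b,d} V34={b,e}
  V123={f} V124={d} V134={e} V234={b}
C dims 4,6,4; δ0: rk 3, SNF 1^3; δ1: rk 3, SNF 1^3
degree 0: 4−3−0 = 1 → Ȟ^0 ≅ Z
degree 1: 6−3−3 = 0 → Ȟ^1 ≅ 0
degree 2: 4−0−3 = 1 → Ȟ^2 ≅ Z

Ȟ^0 = Z, Ȟ^1 = 0, Ȟ^2 = Z


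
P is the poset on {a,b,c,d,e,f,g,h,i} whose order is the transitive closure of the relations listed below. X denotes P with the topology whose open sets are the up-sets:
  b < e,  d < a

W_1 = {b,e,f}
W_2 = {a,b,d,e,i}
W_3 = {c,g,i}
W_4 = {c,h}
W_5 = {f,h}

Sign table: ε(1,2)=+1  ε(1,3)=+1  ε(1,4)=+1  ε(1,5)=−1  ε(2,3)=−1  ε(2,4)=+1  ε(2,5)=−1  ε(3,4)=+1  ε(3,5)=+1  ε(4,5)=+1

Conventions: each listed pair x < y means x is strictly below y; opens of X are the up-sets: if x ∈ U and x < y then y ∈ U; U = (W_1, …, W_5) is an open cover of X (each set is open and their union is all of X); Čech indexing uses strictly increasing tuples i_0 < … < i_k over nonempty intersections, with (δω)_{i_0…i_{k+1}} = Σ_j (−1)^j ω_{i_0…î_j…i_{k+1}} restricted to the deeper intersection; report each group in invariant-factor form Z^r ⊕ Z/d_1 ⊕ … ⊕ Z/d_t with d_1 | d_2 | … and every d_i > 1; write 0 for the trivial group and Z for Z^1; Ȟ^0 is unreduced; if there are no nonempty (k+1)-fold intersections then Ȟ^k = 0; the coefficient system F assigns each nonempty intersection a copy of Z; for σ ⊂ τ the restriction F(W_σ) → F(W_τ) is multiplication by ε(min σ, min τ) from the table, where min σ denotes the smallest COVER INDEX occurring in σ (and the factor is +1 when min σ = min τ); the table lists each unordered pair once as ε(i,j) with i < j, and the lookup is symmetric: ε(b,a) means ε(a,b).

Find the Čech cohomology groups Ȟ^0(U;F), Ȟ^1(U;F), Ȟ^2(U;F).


nerve simplices:
  W12={b,e} W15={f} W23={i} W34={c} W45={h}
C dims 5,5; δ0: rk 4, SNF 1^4
degree 0: 5−4−0 = 1 → Ȟ^0 ≅ Z
degree 1: 5−0−4 = 1 → Ȟ^1 ≅ Z
degree 2: 0−0−0 = 0 → Ȟ^2 ≅ 0

Ȟ^0 ≅ Z, Ȟ^1 ≅ Z, Ȟ^2 ≅ 0


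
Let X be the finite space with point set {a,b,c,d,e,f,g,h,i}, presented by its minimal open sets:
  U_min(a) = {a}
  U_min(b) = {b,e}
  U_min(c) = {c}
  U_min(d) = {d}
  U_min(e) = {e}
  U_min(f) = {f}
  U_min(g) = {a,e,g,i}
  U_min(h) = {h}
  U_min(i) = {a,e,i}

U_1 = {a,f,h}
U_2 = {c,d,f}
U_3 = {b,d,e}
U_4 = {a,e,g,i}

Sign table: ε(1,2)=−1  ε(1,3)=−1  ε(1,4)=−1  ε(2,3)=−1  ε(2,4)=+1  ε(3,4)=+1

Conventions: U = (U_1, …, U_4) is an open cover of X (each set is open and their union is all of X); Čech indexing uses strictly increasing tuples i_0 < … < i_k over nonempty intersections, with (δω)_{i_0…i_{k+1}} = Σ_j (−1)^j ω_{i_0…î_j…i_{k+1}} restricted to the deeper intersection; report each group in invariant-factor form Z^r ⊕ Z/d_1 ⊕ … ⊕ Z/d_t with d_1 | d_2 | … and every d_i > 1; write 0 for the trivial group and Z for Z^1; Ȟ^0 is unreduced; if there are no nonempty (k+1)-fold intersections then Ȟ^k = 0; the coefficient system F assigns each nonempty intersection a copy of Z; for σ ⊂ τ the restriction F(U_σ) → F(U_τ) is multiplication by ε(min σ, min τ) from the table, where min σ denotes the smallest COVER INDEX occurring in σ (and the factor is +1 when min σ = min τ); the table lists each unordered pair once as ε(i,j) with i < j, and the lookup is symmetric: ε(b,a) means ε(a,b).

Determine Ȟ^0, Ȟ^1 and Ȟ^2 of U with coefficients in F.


Ȟ^0 = 0; Ȟ^1 = Z/2; Ȟ^2 = 0

nonempty overlaps:
  U12={f} U14={a} U23={d} U34={e}
C dims 4,4; δ0: rk 4, SNF 1^3·2
degree 0: 4−4−0 = 0 → Ȟ^0 ≅ 0
degree 1: 4−0−4 = 0 plus torsion [2] → Ȟ^1 ≅ Z/2
degree 2: 0−0−0 = 0 → Ȟ^2 ≅ 0


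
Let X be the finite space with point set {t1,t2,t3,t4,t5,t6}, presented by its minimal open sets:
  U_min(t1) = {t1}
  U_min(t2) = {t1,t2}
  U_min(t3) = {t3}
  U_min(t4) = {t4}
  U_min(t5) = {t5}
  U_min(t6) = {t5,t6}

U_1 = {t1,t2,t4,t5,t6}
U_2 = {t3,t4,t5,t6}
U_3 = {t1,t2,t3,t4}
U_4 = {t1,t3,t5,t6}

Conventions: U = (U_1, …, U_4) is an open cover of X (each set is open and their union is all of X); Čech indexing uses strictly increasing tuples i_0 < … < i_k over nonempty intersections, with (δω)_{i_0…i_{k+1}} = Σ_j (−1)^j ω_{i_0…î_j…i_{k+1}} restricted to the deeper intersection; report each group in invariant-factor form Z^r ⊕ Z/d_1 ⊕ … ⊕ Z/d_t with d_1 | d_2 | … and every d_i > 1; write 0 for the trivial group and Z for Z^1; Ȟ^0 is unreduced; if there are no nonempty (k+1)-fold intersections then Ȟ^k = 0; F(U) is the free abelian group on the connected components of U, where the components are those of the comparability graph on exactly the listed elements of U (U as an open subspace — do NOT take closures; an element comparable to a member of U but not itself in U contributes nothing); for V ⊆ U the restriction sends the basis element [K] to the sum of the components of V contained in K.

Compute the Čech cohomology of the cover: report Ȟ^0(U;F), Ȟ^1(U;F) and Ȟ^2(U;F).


Ȟ^0 ≅ Z^4, Ȟ^1 ≅ 0 and Ȟ^2 ≅ 0

nerve simplices:
  U12={t4,t5,t6} U13={t1,t2,t4} U14={t1,t5,t6} U23={t3,t4} U24={t3,t5,t6} U34={t1,t3}
  U123={t4} U124={t5,t6} U134={t1} U234={t3}
components per intersection:
  U1: {t1,t2} {t4} {t5,t6}
  U2: {t3} {t4} {t5,t6}
  U3: {t1,t2} {t3} {t4}
  U4: {t1} {t3} {t5,t6}
  U12: {t4} {t5,t6}
  U13: {t1,t2} {t4}
  U14: {t1} {t5,t6}
  U23: {t3} {t4}
  U24: {t3} {t5,t6}
  U34: {t1} {t3}
  U123: {t4}
  U124: {t5,t6}
  U134: {t1}
  U234: {t3}
C dims 12,12,4; δ0: rk 8, SNF 1^8; δ1: rk 4, SNF 1^4
degree 0: 12−8−0 = 4 → Ȟ^0 ≅ Z^4
degree 1: 12−4−8 = 0 → Ȟ^1 ≅ 0
degree 2: 4−0−4 = 0 → Ȟ^2 ≅ 0


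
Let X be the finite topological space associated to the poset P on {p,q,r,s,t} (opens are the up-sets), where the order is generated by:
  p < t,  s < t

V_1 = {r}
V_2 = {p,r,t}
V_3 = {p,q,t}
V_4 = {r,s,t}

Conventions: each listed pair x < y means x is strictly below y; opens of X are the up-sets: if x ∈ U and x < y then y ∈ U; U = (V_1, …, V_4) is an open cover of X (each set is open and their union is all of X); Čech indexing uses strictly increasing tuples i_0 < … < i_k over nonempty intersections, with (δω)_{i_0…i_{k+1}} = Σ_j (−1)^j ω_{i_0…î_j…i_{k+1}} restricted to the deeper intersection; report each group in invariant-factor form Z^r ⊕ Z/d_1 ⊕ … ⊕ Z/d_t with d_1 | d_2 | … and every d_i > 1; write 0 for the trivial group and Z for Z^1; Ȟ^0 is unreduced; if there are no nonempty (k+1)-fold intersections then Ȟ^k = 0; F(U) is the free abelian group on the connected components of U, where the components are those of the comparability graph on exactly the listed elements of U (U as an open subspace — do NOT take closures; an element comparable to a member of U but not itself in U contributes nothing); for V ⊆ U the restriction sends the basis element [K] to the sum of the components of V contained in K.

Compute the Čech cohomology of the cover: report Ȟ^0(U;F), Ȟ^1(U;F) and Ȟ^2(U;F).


nerve simplices:
  V12={r} V14={r} V23={p,t} V24={r,t} V34={t}
  V124={r} V234={t}
components per intersection:
  V1: {r}
  V2: {p,t} {r}
  V3: {p,t} {q}
  V4: {r} {s,t}
  V12: {r}
  V14: {r}
  V23: {p,t}
  V24: {r} {t}
  V34: {t}
  V124: {r}
  V234: {t}
C dims 7,6,2; δ0: rk 4, SNF 1^4; δ1: rk 2, SNF 1^2
degree 0: 7−4−0 = 3 → Ȟ^0 ≅ Z^3
degree 1: 6−2−4 = 0 → Ȟ^1 ≅ 0
degree 2: 2−0−2 = 0 → Ȟ^2 ≅ 0

Ȟ^0(U;F) ≅ Z^3,  Ȟ^1(U;F) ≅ 0,  Ȟ^2(U;F) ≅ 0


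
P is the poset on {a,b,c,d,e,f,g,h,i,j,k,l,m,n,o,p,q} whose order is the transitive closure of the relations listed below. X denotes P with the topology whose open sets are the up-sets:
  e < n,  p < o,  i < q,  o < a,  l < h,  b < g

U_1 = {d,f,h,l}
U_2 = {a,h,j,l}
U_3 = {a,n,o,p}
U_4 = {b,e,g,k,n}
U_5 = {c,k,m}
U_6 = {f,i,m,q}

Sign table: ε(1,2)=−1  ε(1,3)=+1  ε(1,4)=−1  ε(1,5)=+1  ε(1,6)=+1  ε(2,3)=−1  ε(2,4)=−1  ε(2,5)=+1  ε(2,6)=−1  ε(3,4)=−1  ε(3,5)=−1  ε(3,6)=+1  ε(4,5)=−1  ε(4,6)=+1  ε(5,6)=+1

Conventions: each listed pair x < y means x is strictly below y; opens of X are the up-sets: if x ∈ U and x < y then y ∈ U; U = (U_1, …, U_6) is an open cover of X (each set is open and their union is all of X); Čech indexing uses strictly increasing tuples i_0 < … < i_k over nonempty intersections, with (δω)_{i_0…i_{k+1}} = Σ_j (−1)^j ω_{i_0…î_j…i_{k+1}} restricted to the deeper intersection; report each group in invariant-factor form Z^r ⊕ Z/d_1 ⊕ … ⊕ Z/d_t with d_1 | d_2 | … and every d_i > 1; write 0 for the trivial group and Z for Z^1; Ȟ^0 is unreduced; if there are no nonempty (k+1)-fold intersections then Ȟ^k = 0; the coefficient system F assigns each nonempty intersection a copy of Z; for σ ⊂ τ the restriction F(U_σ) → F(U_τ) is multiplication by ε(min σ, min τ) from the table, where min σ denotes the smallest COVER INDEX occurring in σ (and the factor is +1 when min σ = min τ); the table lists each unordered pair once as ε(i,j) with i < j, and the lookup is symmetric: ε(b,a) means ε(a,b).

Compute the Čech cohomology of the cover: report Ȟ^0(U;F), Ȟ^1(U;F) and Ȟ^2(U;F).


cover nerve:
  U12={h,l} U16={f} U23={a} U34={n} U45={k} U56={m}
C dims 6,6; δ0: rk 5, SNF 1^5
Ȟ^0: (6−5)−0=1 ⇒ Z
Ȟ^1: (6−0)−5=1 ⇒ Z
Ȟ^2: (0−0)−0=0 ⇒ 0

Ȟ^0(U;F) ≅ Z; Ȟ^1(U;F) ≅ Z; Ȟ^2(U;F) ≅ 0


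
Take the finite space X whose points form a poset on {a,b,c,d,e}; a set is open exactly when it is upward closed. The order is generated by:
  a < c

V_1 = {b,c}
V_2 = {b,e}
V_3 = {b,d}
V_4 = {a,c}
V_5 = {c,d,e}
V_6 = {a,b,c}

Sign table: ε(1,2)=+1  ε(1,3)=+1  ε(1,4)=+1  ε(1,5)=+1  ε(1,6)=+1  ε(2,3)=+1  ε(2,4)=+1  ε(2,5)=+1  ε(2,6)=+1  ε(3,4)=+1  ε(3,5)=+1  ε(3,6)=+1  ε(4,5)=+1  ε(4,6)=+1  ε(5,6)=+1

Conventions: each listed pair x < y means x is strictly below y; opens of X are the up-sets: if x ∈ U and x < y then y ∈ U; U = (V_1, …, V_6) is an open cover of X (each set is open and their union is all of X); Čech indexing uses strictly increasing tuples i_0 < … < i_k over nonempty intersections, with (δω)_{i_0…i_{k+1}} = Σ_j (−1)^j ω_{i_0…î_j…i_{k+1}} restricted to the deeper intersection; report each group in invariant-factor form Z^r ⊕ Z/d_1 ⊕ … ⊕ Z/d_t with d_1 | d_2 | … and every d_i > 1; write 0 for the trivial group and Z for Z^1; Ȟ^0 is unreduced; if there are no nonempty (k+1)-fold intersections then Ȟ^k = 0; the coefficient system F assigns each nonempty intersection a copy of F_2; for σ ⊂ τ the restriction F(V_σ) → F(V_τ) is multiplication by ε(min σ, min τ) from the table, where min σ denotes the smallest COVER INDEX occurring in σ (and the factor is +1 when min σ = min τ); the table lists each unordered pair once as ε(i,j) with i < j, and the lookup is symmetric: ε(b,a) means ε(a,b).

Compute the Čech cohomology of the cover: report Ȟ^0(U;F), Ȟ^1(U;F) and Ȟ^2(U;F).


nonempty intersections:
  V12={b} V13={b} V14={c} V15={c} V16={b,c} V23={b} V25={e} V26={b} V35={d} V36={b} V45={c} V46={a,c} V56={c}
  V123={b} V126={b} V136={b} V145={c} V146={c} V156={c} V236={b} V456={c}
  V1236={b} V1456={c}
C dims 6,13,8,2; δ0: rk_F2 5; δ1: rk_F2 6; δ2: rk_F2 2
Ȟ^0: (6−5)−0=1 ⇒ Z/2
Ȟ^1: (13−6)−5=2 ⇒ Z/2 ⊕ Z/2
Ȟ^2: (8−2)−6=0 ⇒ 0

Ȟ^0(U;F) ≅ Z/2, Ȟ^1(U;F) ≅ Z/2 ⊕ Z/2, Ȟ^2(U;F) ≅ 0


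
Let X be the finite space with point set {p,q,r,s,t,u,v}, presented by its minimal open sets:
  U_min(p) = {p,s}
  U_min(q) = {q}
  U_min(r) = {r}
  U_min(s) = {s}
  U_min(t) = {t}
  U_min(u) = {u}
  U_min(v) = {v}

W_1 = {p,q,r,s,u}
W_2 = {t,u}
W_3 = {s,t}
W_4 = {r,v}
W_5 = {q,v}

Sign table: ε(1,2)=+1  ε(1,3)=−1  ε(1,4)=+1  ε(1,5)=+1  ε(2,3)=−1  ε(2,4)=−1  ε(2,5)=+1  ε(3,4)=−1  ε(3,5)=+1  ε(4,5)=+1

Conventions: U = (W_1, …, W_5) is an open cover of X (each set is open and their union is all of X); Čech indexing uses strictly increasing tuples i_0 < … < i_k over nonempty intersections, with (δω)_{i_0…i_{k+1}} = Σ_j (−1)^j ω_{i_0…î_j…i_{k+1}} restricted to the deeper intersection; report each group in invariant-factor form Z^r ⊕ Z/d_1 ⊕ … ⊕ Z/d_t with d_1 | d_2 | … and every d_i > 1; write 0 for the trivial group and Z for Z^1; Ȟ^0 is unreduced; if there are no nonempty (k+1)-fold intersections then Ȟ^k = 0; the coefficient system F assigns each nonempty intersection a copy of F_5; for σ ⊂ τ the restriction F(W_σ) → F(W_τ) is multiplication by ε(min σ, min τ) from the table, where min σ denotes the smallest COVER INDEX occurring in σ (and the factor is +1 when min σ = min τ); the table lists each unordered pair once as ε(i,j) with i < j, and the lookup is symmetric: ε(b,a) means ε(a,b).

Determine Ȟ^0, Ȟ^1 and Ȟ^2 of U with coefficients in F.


Ȟ^0 = Z/5,  Ȟ^1 = Z/5 ⊕ Z/5,  Ȟ^2 = 0

intersection data:
  W12={u} W13={s} W14={r} W15={q} W23={t} W45={v}
C dims 5,6; δ0: rk_F5 4
Ȟ^0 = (5 − 4) − 0 = 1, so Ȟ^0 ≅ Z/5
Ȟ^1 = (6 − 0) − 4 = 2, so Ȟ^1 ≅ Z/5 ⊕ Z/5
Ȟ^2 = (0 − 0) − 0 = 0, so Ȟ^2 ≅ 0


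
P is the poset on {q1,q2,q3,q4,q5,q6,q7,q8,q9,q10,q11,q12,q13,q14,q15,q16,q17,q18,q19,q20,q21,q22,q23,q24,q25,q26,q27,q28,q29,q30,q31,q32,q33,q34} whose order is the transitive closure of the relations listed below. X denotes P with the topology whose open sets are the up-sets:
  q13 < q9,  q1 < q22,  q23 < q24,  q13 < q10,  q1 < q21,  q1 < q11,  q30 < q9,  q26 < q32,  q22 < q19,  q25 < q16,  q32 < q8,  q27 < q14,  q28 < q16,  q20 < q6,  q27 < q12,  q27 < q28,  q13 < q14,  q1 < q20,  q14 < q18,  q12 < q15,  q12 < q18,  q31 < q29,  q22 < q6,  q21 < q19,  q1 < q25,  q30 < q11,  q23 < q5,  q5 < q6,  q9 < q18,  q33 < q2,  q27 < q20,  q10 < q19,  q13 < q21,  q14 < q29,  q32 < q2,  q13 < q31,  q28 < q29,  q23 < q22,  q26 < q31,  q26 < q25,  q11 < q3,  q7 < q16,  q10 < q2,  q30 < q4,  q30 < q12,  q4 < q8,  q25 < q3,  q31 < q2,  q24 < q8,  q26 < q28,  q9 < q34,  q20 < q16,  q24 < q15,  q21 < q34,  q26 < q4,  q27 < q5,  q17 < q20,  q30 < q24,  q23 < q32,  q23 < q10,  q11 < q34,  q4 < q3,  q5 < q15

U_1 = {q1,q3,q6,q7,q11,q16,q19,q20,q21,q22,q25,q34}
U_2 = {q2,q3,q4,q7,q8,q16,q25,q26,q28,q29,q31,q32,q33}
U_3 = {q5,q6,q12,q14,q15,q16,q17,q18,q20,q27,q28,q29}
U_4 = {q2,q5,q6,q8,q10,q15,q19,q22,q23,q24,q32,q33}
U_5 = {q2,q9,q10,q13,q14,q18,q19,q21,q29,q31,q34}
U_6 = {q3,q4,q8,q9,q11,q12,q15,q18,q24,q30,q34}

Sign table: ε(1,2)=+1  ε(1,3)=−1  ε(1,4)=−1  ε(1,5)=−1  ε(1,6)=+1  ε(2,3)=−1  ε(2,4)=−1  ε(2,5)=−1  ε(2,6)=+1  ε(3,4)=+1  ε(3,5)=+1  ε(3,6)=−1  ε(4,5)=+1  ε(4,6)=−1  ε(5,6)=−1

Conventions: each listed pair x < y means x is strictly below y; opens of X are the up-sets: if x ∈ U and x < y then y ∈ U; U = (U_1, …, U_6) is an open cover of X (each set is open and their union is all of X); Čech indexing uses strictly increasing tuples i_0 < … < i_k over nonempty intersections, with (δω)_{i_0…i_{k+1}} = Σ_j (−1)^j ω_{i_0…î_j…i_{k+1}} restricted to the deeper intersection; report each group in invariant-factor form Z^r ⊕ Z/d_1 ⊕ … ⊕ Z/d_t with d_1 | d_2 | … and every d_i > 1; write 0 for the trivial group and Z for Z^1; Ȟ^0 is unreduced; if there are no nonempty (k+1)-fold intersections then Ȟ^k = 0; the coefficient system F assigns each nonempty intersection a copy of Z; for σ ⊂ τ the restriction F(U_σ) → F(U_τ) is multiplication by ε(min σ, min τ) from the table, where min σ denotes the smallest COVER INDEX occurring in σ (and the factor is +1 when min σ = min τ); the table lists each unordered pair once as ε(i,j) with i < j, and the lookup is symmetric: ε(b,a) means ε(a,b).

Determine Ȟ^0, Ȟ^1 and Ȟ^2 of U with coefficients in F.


Ȟ^0 = Z, Ȟ^1 = 0, Ȟ^2 = Z/2

nerve simplices:
  U12={q3,q7,q16,q25} U13={q6,q16,q20} U14={q6,q19,q22} U15={q19,q21,q34} U16={q3,q11,q34} U23={q16,q28,q29} U24={q2,q8,q32,q33} U25={q2,q29,q31} U26={q3,q4,q8} U34={q5,q6,q15} U35={q14,q18,q29} U36={q12,q15,q18} U45={q2,q10,q19} U46={q8,q15,q24} U56={q9,q18,q34}
  U123={q16} U126={q3} U134={q6} U145={q19} U156={q34} U235={q29} U245={q2} U246={q8} U346={q15} U356={q18}
C dims 6,15,10; δ0: rk 5, SNF 1^5; δ1: rk 10, SNF 1^9·2
degree 0: 6−5−0 = 1 → Ȟ^0 ≅ Z
degree 1: 15−10−5 = 0 → Ȟ^1 ≅ 0
degree 2: 10−0−10 = 0 plus torsion [2] → Ȟ^2 ≅ Z/2


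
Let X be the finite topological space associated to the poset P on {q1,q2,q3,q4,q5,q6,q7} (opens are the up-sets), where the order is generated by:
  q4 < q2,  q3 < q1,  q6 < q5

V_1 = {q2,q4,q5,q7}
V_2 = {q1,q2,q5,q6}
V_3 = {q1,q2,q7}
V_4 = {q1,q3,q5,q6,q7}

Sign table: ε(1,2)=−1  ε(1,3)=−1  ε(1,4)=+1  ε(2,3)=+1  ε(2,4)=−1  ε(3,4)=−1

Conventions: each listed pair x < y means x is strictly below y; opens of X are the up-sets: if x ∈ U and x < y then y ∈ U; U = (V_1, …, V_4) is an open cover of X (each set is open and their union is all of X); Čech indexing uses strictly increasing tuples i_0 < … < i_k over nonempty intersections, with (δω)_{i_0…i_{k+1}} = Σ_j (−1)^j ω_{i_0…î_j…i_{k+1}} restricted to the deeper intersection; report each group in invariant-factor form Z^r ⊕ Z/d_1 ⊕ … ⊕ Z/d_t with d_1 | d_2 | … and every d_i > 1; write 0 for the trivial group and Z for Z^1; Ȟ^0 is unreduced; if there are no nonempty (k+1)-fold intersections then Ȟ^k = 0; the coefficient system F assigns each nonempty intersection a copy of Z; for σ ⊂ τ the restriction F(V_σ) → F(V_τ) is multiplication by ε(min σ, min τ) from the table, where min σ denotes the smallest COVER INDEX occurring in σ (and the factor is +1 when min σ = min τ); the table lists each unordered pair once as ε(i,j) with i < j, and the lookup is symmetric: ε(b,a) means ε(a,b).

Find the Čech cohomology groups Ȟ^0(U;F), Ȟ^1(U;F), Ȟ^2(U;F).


Ȟ^0(U;F) ≅ Z,  Ȟ^1(U;F) ≅ 0,  Ȟ^2(U;F) ≅ Z

nerve simplices:
  V12={q2,q5} V13={q2,q7} V14={q5,q7} V23={q1,q2} V24={q1,q5,q6} V34={q1,q7}
  V123={q2} V124={q5} V134={q7} V234={q1}
C dims 4,6,4; δ0: rk 3, SNF 1^3; δ1: rk 3, SNF 1^3
degree 0: 4−3−0 = 1 → Ȟ^0 ≅ Z
degree 1: 6−3−3 = 0 → Ȟ^1 ≅ 0
degree 2: 4−0−3 = 1 → Ȟ^2 ≅ Z


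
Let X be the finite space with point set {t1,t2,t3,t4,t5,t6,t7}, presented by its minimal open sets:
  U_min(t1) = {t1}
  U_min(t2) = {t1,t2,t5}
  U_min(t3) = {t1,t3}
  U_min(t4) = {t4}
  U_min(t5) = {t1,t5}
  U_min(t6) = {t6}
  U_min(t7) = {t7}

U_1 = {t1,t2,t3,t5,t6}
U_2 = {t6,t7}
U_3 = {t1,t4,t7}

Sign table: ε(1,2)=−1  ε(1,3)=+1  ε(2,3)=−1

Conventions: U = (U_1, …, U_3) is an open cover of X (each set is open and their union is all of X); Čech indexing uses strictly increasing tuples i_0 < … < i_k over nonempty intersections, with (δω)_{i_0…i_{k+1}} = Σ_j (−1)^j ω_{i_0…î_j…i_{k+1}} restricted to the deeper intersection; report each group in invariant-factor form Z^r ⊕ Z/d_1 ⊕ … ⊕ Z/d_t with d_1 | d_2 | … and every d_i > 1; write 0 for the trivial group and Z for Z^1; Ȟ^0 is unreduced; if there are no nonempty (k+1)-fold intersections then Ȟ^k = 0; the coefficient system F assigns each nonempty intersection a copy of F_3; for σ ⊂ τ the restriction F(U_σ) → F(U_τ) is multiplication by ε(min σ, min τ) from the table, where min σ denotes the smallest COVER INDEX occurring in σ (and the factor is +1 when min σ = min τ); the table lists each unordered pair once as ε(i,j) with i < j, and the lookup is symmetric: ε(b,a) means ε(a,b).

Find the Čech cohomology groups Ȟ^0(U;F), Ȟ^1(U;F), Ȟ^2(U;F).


nerve of the cover:
  U12={t6} U13={t1} U23={t7}
C dims 3,3; δ0: rk_F3 2
Ȟ^0 = (3 − 2) − 0 = 1, so Ȟ^0 ≅ Z/3
Ȟ^1 = (3 − 0) − 2 = 1, so Ȟ^1 ≅ Z/3
Ȟ^2 = (0 − 0) − 0 = 0, so Ȟ^2 ≅ 0

Ȟ^0 = Z/3, Ȟ^1 = Z/3 and Ȟ^2 = 0


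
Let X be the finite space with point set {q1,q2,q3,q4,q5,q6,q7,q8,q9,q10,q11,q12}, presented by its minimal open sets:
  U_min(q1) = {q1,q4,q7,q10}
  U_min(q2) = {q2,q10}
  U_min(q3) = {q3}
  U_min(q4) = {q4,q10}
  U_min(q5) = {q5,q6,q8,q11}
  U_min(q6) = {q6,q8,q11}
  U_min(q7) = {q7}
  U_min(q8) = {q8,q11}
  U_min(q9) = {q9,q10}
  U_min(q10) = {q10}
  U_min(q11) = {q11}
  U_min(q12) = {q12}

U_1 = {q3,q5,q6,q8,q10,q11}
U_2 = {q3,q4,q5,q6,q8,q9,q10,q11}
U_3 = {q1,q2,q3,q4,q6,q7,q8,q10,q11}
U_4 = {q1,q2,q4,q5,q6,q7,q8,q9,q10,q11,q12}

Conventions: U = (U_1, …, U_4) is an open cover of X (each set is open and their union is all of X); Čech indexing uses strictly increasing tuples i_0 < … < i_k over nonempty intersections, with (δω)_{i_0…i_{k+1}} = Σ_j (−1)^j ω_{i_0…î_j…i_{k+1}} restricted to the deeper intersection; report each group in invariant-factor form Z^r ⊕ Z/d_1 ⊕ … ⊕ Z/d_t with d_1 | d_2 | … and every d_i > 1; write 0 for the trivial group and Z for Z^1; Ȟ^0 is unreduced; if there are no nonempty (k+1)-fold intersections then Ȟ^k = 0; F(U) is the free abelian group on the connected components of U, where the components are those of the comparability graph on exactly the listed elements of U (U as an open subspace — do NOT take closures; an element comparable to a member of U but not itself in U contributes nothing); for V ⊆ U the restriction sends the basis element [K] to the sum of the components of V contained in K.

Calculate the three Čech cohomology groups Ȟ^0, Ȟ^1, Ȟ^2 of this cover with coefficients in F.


Ȟ^0 = Z^4, Ȟ^1 = 0, Ȟ^2 = 0

nerve simplices:
  U12={q3,q5,q6,q8,q10,q11} U13={q3,q6,q8,q10,q11} U14={q5,q6,q8,q10,q11} U23={q3,q4,q6,q8,q10,q11} U24={q4,q5,q6,q8,q9,q10,q11} U34={q1,q2,q4,q6,q7,q8,q10,q11}
  U123={q3,q6,q8,q10,q11} U124={q5,q6,q8,q10,q11} U134={q6,q8,q10,q11} U234={q4,q6,q8,q10,q11}
  U1234={q6,q8,q10,q11}
components per intersection:
  U1: {q3} {q5,q6,q8,q11} {q10}
  U2: {q3} {q4,q9,q10} {q5,q6,q8,q11}
  U3: {q1,q2,q4,q7,q10} {q3} {q6,q8,q11}
  U4: {q1,q2,q4,q7,q9,q10} {q5,q6,q8,q11} {q12}
  U12: {q3} {q5,q6,q8,q11} {q10}
  U13: {q3} {q6,q8,q11} {q10}
  U14: {q5,q6,q8,q11} {q10}
  U23: {q3} {q4,q10} {q6,q8,q11}
  U24: {q4,q9,q10} {q5,q6,q8,q11}
  U34: {q1,q2,q4,q7,q10} {q6,q8,q11}
  U123: {q3} {q6,q8,q11} {q10}
  U124: {q5,q6,q8,q11} {q10}
  U134: {q6,q8,q11} {q10}
  U234: {q4,q10} {q6,q8,q11}
  U1234: {q6,q8,q11} {q10}
C dims 12,15,9,2; δ0: rk 8, SNF 1^8; δ1: rk 7, SNF 1^7; δ2: rk 2, SNF 1^2
degree 0: 12−8−0 = 4 → Ȟ^0 ≅ Z^4
degree 1: 15−7−8 = 0 → Ȟ^1 ≅ 0
degree 2: 9−2−7 = 0 → Ȟ^2 ≅ 0


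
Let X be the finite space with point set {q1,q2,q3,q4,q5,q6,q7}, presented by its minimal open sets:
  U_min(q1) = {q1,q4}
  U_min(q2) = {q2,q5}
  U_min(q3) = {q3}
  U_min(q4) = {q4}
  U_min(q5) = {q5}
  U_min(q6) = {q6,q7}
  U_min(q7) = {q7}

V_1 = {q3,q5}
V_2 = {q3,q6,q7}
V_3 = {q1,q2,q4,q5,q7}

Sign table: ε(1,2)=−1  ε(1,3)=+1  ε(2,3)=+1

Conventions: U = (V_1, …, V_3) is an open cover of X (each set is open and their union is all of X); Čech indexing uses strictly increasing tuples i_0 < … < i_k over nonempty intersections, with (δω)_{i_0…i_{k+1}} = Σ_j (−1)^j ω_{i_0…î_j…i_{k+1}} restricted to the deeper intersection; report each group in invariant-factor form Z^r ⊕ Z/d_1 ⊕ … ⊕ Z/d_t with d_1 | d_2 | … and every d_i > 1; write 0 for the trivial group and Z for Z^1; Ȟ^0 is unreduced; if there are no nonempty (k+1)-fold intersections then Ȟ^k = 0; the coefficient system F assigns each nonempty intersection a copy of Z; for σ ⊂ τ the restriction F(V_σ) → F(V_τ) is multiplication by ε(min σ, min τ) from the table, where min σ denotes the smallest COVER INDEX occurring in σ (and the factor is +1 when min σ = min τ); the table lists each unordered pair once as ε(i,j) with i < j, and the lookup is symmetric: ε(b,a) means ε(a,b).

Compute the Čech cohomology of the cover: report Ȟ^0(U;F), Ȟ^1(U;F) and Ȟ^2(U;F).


Ȟ^0(U;F) ≅ 0, Ȟ^1(U;F) ≅ Z/2 and Ȟ^2(U;F) ≅ 0

nonempty overlaps:
  V12={q3} V13={q5} V23={q7}
C dims 3,3; δ0: rk 3, SNF 1^2·2
degree 0: 3−3−0 = 0 → Ȟ^0 ≅ 0
degree 1: 3−0−3 = 0 plus torsion [2] → Ȟ^1 ≅ Z/2
degree 2: 0−0−0 = 0 → Ȟ^2 ≅ 0


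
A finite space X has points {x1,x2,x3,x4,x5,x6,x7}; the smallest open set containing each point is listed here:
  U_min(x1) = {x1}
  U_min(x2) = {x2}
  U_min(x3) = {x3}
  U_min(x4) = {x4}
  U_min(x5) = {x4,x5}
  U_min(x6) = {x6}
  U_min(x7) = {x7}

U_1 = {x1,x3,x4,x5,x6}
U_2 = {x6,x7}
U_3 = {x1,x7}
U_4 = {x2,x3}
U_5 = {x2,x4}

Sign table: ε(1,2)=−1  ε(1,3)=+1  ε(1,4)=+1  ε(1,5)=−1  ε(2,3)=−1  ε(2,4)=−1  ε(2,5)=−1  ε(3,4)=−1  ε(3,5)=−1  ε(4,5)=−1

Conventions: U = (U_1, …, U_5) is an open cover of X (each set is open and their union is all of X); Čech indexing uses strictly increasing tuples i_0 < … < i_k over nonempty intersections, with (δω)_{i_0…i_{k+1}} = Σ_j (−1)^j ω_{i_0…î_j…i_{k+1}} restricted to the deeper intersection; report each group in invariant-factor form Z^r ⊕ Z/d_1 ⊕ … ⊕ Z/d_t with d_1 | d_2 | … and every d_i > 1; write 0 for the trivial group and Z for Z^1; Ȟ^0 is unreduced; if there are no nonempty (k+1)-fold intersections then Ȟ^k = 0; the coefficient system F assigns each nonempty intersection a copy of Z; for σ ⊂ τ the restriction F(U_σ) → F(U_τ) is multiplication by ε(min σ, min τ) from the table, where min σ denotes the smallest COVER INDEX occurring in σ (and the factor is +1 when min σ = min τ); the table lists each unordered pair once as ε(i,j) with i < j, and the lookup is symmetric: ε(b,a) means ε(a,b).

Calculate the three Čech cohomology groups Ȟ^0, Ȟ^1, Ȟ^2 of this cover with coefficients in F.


nonempty overlaps:
  U12={x6} U13={x1} U14={x3} U15={x4} U23={x7} U45={x2}
C dims 5,6; δ0: rk 4, SNF 1^4
degree 0: 5−4−0 = 1 → Ȟ^0 ≅ Z
degree 1: 6−0−4 = 2 → Ȟ^1 ≅ Z^2
degree 2: 0−0−0 = 0 → Ȟ^2 ≅ 0

Ȟ^0(U;F) ≅ Z; Ȟ^1(U;F) ≅ Z^2; Ȟ^2(U;F) ≅ 0


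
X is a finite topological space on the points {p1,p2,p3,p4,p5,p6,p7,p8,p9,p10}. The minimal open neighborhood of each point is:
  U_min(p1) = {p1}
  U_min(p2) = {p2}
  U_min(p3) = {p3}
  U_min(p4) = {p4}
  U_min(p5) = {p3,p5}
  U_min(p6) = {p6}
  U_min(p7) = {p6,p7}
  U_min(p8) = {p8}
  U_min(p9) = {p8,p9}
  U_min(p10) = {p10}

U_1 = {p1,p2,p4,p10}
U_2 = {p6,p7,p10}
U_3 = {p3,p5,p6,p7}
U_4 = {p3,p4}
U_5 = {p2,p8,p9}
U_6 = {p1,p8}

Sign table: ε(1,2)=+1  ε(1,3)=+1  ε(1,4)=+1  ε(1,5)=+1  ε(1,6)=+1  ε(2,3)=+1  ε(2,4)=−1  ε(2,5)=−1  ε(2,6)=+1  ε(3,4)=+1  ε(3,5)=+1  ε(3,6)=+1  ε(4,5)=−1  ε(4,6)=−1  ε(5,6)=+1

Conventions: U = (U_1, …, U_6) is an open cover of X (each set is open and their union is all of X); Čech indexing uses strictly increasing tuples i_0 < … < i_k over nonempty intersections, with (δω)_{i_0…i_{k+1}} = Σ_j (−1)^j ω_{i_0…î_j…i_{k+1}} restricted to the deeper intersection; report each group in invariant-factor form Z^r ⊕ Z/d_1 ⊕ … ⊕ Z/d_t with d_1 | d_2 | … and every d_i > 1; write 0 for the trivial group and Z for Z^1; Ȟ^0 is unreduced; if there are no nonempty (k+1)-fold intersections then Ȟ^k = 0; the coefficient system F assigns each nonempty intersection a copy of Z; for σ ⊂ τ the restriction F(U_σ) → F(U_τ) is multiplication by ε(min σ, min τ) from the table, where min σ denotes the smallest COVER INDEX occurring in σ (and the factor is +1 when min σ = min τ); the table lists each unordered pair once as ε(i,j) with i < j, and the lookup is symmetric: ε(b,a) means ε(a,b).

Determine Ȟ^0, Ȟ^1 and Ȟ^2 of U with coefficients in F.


Ȟ^0 ≅ Z, Ȟ^1 ≅ Z^2, Ȟ^2 ≅ 0

nerve simplices:
  U12={p10} U14={p4} U15={p2} U16={p1} U23={p6,p7} U34={p3} U56={p8}
C dims 6,7; δ0: rk 5, SNF 1^5
degree 0: 6−5−0 = 1 → Ȟ^0 ≅ Z
degree 1: 7−0−5 = 2 → Ȟ^1 ≅ Z^2
degree 2: 0−0−0 = 0 → Ȟ^2 ≅ 0


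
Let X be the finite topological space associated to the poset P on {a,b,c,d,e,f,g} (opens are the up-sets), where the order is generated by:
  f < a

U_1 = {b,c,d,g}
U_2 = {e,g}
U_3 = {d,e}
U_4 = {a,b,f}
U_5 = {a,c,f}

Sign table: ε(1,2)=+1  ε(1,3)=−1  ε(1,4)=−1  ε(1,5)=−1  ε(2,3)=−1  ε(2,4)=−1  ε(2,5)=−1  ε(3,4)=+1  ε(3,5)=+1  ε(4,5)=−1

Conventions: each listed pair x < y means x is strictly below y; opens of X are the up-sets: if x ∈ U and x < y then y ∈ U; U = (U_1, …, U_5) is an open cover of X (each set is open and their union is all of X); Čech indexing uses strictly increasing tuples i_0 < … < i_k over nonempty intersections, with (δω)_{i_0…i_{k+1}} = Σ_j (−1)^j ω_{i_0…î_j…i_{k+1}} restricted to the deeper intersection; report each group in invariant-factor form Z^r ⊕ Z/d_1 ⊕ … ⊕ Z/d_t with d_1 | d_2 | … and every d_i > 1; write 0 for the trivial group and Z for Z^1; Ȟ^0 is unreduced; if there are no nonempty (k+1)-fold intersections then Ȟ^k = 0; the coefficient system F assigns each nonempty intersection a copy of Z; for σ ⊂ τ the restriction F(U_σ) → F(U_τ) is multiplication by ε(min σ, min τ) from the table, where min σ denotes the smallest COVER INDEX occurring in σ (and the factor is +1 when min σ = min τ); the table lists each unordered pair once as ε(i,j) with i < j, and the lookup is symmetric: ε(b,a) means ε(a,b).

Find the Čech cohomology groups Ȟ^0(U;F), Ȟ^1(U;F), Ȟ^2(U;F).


Ȟ^0 = 0; Ȟ^1 = Z ⊕ Z/2; Ȟ^2 = 0

cover nerve:
  U12={g} U13={d} U14={b} U15={c} U23={e} U45={a,f}
C dims 5,6; δ0: rk 5, SNF 1^4·2
Ȟ^0: (5−5)−0=0 ⇒ 0
Ȟ^1: (6−0)−5=1 plus torsion [2] ⇒ Z ⊕ Z/2
Ȟ^2: (0−0)−0=0 ⇒ 0


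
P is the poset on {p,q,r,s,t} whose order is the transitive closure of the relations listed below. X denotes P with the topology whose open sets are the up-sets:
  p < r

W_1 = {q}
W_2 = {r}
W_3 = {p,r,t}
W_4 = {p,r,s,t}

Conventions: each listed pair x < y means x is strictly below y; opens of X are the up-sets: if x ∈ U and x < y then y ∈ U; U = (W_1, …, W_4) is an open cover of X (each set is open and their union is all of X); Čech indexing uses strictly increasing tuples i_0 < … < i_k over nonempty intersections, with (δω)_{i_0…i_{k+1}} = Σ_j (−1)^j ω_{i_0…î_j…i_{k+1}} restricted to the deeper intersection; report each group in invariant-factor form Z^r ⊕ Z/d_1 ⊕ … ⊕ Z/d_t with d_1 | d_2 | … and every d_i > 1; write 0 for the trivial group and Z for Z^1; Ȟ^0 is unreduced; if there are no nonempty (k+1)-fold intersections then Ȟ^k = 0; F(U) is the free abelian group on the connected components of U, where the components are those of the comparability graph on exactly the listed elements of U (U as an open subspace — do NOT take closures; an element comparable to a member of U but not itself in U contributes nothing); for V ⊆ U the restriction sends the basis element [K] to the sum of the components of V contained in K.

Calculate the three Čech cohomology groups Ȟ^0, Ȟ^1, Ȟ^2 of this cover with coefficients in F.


Ȟ^0 ≅ Z^4,  Ȟ^1 ≅ 0,  Ȟ^2 ≅ 0

nerve of the cover:
  W23={r} W24={r} W34={p,r,t}
  W234={r}
components per intersection:
  W1: {q}
  W2: {r}
  W3: {p,r} {t}
  W4: {p,r} {s} {t}
  W23: {r}
  W24: {r}
  W34: {p,r} {t}
  W234: {r}
C dims 7,4,1; δ0: rk 3, SNF 1^3; δ1: rk 1, SNF 1^1
Ȟ^0 = (7 − 3) − 0 = 4, so Ȟ^0 ≅ Z^4
Ȟ^1 = (4 − 1) − 3 = 0, so Ȟ^1 ≅ 0
Ȟ^2 = (1 − 0) − 1 = 0, so Ȟ^2 ≅ 0


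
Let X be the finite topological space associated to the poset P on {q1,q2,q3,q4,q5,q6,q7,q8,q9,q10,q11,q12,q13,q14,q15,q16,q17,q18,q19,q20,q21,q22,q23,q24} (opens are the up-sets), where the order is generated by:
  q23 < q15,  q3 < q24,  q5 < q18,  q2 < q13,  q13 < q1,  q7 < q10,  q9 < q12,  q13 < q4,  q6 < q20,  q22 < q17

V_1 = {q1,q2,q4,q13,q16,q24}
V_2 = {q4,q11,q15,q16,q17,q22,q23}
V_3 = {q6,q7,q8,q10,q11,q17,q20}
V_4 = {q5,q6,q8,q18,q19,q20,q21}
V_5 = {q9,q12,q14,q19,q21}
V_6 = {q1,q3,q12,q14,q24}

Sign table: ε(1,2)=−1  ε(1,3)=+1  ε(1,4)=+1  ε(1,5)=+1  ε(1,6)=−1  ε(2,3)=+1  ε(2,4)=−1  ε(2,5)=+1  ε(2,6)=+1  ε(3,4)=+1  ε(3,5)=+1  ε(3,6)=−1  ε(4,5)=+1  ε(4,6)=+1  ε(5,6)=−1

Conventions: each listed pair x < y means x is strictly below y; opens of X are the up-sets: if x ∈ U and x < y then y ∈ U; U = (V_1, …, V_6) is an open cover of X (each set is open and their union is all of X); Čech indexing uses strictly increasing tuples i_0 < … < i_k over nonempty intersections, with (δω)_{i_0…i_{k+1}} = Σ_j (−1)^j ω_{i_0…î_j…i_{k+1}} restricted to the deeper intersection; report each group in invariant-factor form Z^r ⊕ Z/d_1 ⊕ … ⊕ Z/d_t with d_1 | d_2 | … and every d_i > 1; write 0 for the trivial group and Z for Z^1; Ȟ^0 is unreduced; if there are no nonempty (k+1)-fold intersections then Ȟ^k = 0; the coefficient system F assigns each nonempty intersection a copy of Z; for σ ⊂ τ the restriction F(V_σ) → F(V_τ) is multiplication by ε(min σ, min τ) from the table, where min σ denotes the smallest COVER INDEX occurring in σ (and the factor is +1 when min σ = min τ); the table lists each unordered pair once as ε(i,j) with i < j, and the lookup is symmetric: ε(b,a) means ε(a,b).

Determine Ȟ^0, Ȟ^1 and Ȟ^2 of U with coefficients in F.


cover nerve:
  V12={q4,q16} V16={q1,q24} V23={q11,q17} V34={q6,q8,q20} V45={q19,q21} V56={q12,q14}
C dims 6,6; δ0: rk 6, SNF 1^5·2
Ȟ^0: (6−6)−0=0 ⇒ 0
Ȟ^1: (6−0)−6=0 plus torsion [2] ⇒ Z/2
Ȟ^2: (0−0)−0=0 ⇒ 0

Ȟ^0 = 0, Ȟ^1 = Z/2 and Ȟ^2 = 0


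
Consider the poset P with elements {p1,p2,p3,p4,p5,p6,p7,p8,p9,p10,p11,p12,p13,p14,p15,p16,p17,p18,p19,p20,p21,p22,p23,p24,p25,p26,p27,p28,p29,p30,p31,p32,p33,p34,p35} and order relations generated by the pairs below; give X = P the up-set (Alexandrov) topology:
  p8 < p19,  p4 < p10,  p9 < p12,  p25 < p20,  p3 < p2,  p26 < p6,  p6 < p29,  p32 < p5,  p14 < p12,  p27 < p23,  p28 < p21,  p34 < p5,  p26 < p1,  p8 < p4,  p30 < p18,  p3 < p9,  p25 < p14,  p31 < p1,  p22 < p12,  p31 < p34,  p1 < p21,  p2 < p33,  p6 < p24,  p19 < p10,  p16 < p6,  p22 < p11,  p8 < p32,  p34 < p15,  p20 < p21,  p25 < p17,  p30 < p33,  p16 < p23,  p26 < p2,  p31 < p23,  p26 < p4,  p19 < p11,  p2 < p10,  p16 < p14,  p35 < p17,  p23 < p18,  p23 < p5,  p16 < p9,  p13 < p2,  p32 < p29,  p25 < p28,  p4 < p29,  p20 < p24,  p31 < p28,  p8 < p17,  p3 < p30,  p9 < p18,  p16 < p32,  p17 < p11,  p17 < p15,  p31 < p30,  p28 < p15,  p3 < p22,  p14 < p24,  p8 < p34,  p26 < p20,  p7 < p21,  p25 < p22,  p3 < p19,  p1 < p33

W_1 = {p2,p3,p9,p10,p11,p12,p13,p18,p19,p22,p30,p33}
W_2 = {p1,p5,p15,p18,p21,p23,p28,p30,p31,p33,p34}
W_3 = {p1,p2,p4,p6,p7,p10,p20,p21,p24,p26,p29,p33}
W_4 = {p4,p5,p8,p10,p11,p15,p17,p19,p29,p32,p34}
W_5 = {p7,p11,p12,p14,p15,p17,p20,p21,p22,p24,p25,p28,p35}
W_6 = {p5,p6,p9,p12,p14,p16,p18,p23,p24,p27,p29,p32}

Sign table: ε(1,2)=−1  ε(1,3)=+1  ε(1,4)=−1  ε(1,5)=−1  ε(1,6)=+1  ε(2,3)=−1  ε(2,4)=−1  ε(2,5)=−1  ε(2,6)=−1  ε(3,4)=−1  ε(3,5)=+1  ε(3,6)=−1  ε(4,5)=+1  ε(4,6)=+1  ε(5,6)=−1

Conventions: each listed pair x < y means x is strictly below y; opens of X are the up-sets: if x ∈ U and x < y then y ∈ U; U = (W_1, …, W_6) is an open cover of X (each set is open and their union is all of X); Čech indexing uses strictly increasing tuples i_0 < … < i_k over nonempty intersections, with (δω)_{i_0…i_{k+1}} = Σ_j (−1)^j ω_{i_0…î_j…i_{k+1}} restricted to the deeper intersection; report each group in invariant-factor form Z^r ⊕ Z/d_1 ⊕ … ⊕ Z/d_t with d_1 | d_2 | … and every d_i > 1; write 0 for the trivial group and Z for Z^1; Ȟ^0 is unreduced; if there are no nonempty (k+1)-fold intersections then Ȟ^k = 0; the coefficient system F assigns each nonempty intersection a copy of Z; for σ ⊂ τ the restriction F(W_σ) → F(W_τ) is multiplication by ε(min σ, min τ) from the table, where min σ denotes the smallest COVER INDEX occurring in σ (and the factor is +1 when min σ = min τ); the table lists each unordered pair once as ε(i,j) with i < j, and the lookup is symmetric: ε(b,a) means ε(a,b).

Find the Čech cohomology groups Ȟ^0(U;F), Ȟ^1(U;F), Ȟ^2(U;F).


nerve simplices:
  W12={p18,p30,p33} W13={p2,p10,p33} W14={p10,p11,p19} W15={p11,p12,p22} W16={p9,p12,p18} W23={p1,p21,p33} W24={p5,p15,p34} W25={p15,p21,p28} W26={p5,p18,p23} W34={p4,p10,p29} W35={p7,p20,p21,p24} W36={p6,p24,p29} W45={p11,p15,p17} W46={p5,p29,p32} W56={p12,p14,p24}
  W123={p33} W126={p18} W134={p10} W145={p11} W156={p12} W235={p21} W245={p15} W246={p5} W346={p29} W356={p24}
C dims 6,15,10; δ0: rk 6, SNF 1^5·2; δ1: rk 9, SNF 1^9
degree 0: 6−6−0 = 0 → Ȟ^0 ≅ 0
degree 1: 15−9−6 = 0 plus torsion [2] → Ȟ^1 ≅ Z/2
degree 2: 10−0−9 = 1 → Ȟ^2 ≅ Z

Ȟ^0 = 0; Ȟ^1 = Z/2; Ȟ^2 = Z


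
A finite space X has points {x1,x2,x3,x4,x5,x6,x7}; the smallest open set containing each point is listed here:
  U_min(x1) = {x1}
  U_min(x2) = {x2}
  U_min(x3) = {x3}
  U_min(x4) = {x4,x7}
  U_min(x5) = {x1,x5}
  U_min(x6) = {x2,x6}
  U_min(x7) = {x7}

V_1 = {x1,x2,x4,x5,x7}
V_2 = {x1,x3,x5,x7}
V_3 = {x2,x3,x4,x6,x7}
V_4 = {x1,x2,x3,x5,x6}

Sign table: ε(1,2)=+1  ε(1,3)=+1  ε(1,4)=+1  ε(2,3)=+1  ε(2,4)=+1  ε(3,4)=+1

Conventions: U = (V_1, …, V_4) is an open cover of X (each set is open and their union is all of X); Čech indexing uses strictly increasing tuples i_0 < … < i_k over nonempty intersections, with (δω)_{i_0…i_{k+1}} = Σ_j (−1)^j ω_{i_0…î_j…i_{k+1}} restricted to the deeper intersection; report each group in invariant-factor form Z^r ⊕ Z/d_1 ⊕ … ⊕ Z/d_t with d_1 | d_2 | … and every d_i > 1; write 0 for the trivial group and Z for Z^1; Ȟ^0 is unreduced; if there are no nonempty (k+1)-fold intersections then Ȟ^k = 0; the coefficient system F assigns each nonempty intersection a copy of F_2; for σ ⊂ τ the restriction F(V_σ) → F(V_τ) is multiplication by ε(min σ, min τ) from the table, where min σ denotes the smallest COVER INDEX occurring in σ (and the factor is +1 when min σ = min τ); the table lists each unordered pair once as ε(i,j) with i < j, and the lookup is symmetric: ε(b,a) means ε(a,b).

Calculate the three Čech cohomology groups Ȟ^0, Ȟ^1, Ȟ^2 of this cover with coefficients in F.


nerve of the cover:
  V12={x1,x5,x7} V13={x2,x4,x7} V14={x1,x2,x5} V23={x3,x7} V24={x1,x3,x5} V34={x2,x3,x6}
  V123={x7} V124={x1,x5} V134={x2} V234={x3}
C dims 4,6,4; δ0: rk_F2 3; δ1: rk_F2 3
Ȟ^0 = (4 − 3) − 0 = 1, so Ȟ^0 ≅ Z/2
Ȟ^1 = (6 − 3) − 3 = 0, so Ȟ^1 ≅ 0
Ȟ^2 = (4 − 0) − 3 = 1, so Ȟ^2 ≅ Z/2

Ȟ^0 ≅ Z/2,  Ȟ^1 ≅ 0,  Ȟ^2 ≅ Z/2


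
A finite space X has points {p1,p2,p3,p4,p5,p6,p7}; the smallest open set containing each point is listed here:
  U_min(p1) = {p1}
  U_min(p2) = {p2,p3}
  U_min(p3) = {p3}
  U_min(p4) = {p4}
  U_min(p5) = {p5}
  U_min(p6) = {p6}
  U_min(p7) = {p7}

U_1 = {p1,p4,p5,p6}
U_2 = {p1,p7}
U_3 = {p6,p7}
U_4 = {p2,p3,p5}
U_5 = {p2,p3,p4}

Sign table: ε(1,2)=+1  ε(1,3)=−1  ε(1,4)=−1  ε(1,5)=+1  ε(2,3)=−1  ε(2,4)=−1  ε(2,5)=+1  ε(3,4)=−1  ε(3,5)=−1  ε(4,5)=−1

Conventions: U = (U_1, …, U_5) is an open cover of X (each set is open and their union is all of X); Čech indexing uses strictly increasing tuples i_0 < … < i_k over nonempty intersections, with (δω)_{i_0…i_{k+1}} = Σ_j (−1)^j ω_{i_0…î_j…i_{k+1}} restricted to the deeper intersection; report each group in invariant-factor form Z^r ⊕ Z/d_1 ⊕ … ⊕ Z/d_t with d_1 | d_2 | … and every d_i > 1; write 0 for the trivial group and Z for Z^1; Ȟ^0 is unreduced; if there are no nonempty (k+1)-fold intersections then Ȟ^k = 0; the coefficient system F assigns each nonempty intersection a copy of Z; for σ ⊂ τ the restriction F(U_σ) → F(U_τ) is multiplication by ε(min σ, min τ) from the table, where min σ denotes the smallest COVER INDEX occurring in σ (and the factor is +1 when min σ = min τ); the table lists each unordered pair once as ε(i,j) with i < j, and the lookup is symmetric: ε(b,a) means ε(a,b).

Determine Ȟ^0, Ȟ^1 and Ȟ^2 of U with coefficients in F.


Ȟ^0(U;F) ≅ Z, Ȟ^1(U;F) ≅ Z^2 and Ȟ^2(U;F) ≅ 0

nerve simplices:
  U12={p1} U13={p6} U14={p5} U15={p4} U23={p7} U45={p2,p3}
C dims 5,6; δ0: rk 4, SNF 1^4
degree 0: 5−4−0 = 1 → Ȟ^0 ≅ Z
degree 1: 6−0−4 = 2 → Ȟ^1 ≅ Z^2
degree 2: 0−0−0 = 0 → Ȟ^2 ≅ 0
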